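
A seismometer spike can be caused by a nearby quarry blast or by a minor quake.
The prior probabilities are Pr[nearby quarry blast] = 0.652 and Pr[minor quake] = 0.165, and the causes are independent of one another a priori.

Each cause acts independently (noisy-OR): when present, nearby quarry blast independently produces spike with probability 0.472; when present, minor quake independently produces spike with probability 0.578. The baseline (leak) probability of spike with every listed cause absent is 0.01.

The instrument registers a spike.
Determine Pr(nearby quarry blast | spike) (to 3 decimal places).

Pr(nearby quarry blast | spike) ≈ 0.904

Under noisy-OR, P(spike | causes) = 1 − (1−0.01)·∏(1−qᵢ) over the active causes.
Weight on nearby quarry blast=true, given the evidence: 0.259841 + 0.083849 = 0.343690
Denominator P(spike): 0.01·0.348·0.835 + 0.58222·0.348·0.165 + 0.47728·0.652·0.835 + 0.779412·0.652·0.165 = 0.380027
P(nearby quarry blast | spike) = 0.343690/0.380027 ≈ 0.904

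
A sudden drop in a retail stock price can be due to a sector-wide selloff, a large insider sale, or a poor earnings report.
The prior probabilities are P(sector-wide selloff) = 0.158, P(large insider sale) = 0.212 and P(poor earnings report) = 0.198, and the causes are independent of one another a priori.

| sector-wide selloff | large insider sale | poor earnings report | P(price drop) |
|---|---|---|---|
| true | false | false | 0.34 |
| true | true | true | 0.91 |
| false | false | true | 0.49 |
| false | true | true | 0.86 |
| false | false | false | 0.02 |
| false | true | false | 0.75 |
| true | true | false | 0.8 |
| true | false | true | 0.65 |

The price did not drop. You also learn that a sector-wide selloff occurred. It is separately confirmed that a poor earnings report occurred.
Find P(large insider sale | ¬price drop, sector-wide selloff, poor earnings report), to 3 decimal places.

Enumerate both values of large insider sale and weight by the priors:
  P(¬price drop | sector-wide selloff, poor earnings report) = 0.35×0.788 + 0.09×0.212
        = 0.275800 + 0.019080 = 0.294880
The terms with large insider sale present sum to 0.019080, so
  P(large insider sale | ¬price drop, sector-wide selloff, poor earnings report) = 0.019080 / 0.294880 ≈ 0.065

P(large insider sale | ¬price drop, sector-wide selloff, poor earnings report) ≈ 0.065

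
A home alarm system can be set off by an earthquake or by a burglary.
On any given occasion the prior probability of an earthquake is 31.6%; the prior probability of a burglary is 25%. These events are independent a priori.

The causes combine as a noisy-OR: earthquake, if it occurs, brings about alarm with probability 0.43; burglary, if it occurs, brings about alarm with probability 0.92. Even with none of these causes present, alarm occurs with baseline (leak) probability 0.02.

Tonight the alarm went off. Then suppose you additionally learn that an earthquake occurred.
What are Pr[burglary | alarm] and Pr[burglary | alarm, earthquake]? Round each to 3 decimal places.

Under noisy-OR, P(alarm | causes) = 1 − (1−0.02)·∏(1−qᵢ) over the active causes.
P(alarm) = 0.02×0.684×0.75 + 0.9216×0.684×0.25 + 0.4414×0.316×0.75 + 0.955312×0.316×0.25 = 0.010260 + 0.157594 + 0.104612 + 0.075470 = 0.347936
Of this, 0.233064 comes from 0.157594 + 0.075470 (the burglary=true cases).
Hence the posterior is 0.233064/0.347936 ≈ 0.670.

Now condition on the additional information:
Enumerate both values of burglary and weight by the priors:
  P(alarm | earthquake) = 0.4414*0.75 + 0.955312*0.25
        = 0.331050 + 0.238828 = 0.569878
Configurations with burglary contribute 0.238828, so
  P(burglary | alarm, earthquake) = 0.238828 / 0.569878 ≈ 0.419

Pr[burglary | alarm] ≈ 0.670; Pr[burglary | alarm, earthquake] ≈ 0.419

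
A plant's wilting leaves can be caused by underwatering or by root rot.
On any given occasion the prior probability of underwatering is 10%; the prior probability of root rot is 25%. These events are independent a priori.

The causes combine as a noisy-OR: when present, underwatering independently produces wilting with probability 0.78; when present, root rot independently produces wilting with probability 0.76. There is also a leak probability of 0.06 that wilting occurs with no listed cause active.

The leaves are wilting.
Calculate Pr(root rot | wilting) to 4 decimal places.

Pr(root rot | wilting) ≈ 0.6645

Under noisy-OR, P(wilting | causes) = 1 − (1−0.06)·∏(1−qᵢ) over the active causes.
Enumerate the 4 (underwatering, root rot) configurations and weight by the priors:
  P(wilting) = 0.06×0.9×0.75 + 0.7744×0.9×0.25 + 0.7932×0.1×0.75 + 0.950368×0.1×0.25
        = 0.040500 + 0.174240 + 0.059490 + 0.023759 = 0.297989
Keeping only the root rot-present terms gives 0.197999, so
  P(root rot | wilting) = 0.197999 / 0.297989 ≈ 0.6645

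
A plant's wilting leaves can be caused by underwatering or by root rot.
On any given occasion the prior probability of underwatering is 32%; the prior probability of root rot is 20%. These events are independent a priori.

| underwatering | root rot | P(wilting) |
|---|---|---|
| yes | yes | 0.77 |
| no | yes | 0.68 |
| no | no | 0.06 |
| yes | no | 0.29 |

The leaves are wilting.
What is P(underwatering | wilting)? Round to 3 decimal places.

Numerator (weight on configurations with underwatering): 0.074240 + 0.049280 = 0.123520
Normalizer over all consistent configurations: 0.06·0.68·0.8 + 0.68·0.68·0.2 + 0.29·0.32·0.8 + 0.77·0.32·0.2 = 0.248640
Posterior = 0.123520 / 0.248640 ≈ 0.497

P(underwatering | wilting) ≈ 0.497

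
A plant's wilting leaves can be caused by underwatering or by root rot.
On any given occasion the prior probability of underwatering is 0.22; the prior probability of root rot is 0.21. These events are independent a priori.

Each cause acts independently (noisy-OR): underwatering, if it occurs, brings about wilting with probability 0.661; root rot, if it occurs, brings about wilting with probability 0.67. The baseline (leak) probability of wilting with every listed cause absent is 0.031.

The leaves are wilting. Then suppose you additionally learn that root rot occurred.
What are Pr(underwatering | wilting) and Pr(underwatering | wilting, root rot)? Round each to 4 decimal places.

Under noisy-OR, P(wilting | causes) = 1 − (1−0.031)·∏(1−qᵢ) over the active causes.
P(wilting) = 0.031·0.78·0.79 + 0.68023·0.78·0.21 + 0.671509·0.22·0.79 + 0.891598·0.22·0.21 = 0.019102 + 0.111422 + 0.116708 + 0.041192 = 0.288424
The underwatering-present share is 0.116708 + 0.041192 = 0.157900.
So P(underwatering | wilting) = 0.157900/0.288424 ≈ 0.5475.

Now condition on the additional information:
For the numerator, keep only underwatering=true terms: 0.891598·0.22 = 0.196152
The normalizing constant is 0.68023·0.78 + 0.891598·0.22 = 0.726731
P(underwatering | wilting, root rot) = 0.196152/0.726731 ≈ 0.2699

Pr(underwatering | wilting) ≈ 0.5475; Pr(underwatering | wilting, root rot) ≈ 0.2699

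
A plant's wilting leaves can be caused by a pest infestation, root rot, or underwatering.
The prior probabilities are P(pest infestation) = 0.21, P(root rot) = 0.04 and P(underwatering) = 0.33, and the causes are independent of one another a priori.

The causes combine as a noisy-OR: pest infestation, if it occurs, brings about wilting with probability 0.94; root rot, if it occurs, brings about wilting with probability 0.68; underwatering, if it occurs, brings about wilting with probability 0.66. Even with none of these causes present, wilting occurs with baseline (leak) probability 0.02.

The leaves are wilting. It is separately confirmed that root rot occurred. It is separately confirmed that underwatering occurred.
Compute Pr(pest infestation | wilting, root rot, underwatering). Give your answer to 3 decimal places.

Pr(pest infestation | wilting, root rot, underwatering) ≈ 0.228

Under noisy-OR, P(wilting | causes) = 1 − (1−0.02)·∏(1−qᵢ) over the active causes.
Numerator (weight on configurations with pest infestation): 0.993603×0.21 = 0.208657
Normalizer over all consistent configurations: 0.893376×0.79 + 0.993603×0.21 = 0.914424
Posterior = 0.208657 / 0.914424 ≈ 0.228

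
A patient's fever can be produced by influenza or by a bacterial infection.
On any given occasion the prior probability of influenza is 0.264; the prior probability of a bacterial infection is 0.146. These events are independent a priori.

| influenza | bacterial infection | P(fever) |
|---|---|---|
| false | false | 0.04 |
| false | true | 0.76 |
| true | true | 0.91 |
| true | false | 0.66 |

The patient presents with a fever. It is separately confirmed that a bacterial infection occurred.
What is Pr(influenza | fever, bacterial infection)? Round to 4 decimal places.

P(fever | bacterial infection) = 0.76*0.736 + 0.91*0.264 = 0.559360 + 0.240240 = 0.799600
Restricting to configurations with influenza present: 0.91*0.264 = 0.240240.
Hence the posterior is 0.240240/0.799600 ≈ 0.3005.

Pr(influenza | fever, bacterial infection) ≈ 0.3005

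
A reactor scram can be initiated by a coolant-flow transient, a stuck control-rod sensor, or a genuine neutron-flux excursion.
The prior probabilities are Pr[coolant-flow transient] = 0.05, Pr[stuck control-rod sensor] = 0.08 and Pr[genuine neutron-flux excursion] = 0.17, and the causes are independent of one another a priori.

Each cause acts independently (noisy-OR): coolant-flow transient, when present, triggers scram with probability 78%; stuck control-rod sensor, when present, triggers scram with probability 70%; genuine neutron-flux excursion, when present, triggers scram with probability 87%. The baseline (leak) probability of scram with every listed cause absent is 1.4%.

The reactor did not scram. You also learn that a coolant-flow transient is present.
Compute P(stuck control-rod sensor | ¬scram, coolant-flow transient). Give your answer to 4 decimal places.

Under noisy-OR, P(scram | causes) = 1 − (1−0.014)·∏(1−qᵢ) over the active causes.
Enumerate the 4 (stuck control-rod sensor, genuine neutron-flux excursion) configurations and weight by the priors:
  P(¬scram | coolant-flow transient) = 0.21692*0.92*0.83 + 0.0282*0.92*0.17 + 0.065076*0.08*0.83 + 0.00846*0.08*0.17
        = 0.165640 + 0.004410 + 0.004321 + 0.000115 = 0.174486
Configurations with stuck control-rod sensor contribute 0.004436, so
  P(stuck control-rod sensor | ¬scram, coolant-flow transient) = 0.004436 / 0.174486 ≈ 0.0254

P(stuck control-rod sensor | ¬scram, coolant-flow transient) ≈ 0.0254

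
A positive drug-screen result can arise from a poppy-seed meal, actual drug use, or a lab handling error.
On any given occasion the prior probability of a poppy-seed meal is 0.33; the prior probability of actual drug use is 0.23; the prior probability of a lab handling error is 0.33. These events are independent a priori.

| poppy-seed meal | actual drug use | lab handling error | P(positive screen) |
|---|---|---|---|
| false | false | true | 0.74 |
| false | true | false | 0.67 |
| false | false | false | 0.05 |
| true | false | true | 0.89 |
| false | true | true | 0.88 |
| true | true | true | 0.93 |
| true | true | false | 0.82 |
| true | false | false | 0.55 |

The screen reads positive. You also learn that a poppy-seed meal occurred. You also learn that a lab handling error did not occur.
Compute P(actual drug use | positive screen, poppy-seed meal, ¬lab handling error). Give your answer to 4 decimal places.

For the numerator, keep only actual drug use=true terms: 0.82·0.23 = 0.188600
The normalizing constant is 0.55·0.77 + 0.82·0.23 = 0.612100
P(actual drug use | positive screen, poppy-seed meal, ¬lab handling error) = 0.188600/0.612100 ≈ 0.3081

P(actual drug use | positive screen, poppy-seed meal, ¬lab handling error) ≈ 0.3081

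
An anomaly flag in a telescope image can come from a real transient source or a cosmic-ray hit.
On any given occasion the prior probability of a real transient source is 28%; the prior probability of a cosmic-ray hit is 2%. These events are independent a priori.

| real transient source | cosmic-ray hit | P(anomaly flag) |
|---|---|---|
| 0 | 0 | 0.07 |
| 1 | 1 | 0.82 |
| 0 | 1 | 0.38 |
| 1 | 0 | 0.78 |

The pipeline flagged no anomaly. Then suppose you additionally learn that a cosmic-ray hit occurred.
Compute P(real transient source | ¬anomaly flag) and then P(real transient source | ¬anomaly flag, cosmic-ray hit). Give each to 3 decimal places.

P(real transient source | ¬anomaly flag) ≈ 0.084; P(real transient source | ¬anomaly flag, cosmic-ray hit) ≈ 0.101

By total probability over the 4 (real transient source, cosmic-ray hit) configurations:
  P(¬anomaly flag) = 0.93·0.72·0.98 + 0.62·0.72·0.02 + 0.22·0.28·0.98 + 0.18·0.28·0.02
        = 0.656208 + 0.008928 + 0.060368 + 0.001008 = 0.726512
Keeping only the real transient source-present terms gives 0.061376, so
  P(real transient source | ¬anomaly flag) = 0.061376 / 0.726512 ≈ 0.084

Now also conditioning on cosmic-ray hit=true:
For the numerator, keep only real transient source=true terms: 0.18*0.28 = 0.050400
Normalizer over all consistent configurations: 0.62*0.72 + 0.18*0.28 = 0.496800
P(real transient source | ¬anomaly flag, cosmic-ray hit) = 0.050400/0.496800 ≈ 0.101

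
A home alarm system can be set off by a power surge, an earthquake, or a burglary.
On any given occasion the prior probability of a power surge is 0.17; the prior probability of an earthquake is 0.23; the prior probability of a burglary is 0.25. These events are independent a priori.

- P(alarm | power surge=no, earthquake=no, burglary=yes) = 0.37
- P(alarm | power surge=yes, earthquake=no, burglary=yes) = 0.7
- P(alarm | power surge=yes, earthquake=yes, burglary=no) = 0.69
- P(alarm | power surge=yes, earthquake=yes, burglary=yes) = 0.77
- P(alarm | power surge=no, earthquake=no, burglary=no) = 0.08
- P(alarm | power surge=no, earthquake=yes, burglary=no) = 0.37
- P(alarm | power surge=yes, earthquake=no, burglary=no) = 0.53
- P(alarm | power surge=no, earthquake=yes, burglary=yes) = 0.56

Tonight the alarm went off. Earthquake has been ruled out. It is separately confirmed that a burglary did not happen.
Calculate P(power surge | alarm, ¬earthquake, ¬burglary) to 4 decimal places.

P(power surge | alarm, ¬earthquake, ¬burglary) ≈ 0.5757

P(alarm | ¬earthquake, ¬burglary) = 0.08*0.83 + 0.53*0.17 = 0.066400 + 0.090100 = 0.156500
Of this, 0.090100 comes from 0.53*0.17 (the power surge=true cases).
Hence the posterior is 0.090100/0.156500 ≈ 0.5757.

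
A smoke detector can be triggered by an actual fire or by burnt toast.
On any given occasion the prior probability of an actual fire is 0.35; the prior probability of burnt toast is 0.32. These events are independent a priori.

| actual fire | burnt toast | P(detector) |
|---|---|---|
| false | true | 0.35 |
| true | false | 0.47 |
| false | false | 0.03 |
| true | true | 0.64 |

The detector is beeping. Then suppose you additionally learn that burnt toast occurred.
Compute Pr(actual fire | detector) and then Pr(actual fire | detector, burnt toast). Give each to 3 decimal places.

For the numerator, keep only actual fire=true terms: 0.111860 + 0.071680 = 0.183540
The normalizing constant is 0.03*0.65*0.68 + 0.35*0.65*0.32 + 0.47*0.35*0.68 + 0.64*0.35*0.32 = 0.269600
P(actual fire | detector) = 0.183540/0.269600 ≈ 0.681

Now condition on the additional information:
Weight on actual fire=true, given the evidence: 0.64*0.35 = 0.224000
Normalizer over all consistent configurations: 0.35*0.65 + 0.64*0.35 = 0.451500
Posterior = 0.224000 / 0.451500 ≈ 0.496
— burnt toast explains away the evidence for actual fire.

Pr(actual fire | detector) ≈ 0.681; Pr(actual fire | detector, burnt toast) ≈ 0.496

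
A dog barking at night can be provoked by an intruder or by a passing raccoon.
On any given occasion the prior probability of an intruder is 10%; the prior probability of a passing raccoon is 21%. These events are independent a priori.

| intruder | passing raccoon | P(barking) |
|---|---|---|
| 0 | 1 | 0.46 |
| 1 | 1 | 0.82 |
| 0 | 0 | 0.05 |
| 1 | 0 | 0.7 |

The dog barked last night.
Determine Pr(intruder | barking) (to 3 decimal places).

Pr(intruder | barking) ≈ 0.372

Weight on intruder=true, given the evidence: 0.055300 + 0.017220 = 0.072520
The normalizing constant is 0.05×0.9×0.79 + 0.46×0.9×0.21 + 0.7×0.1×0.79 + 0.82×0.1×0.21 = 0.195010
Posterior = 0.072520 / 0.195010 ≈ 0.372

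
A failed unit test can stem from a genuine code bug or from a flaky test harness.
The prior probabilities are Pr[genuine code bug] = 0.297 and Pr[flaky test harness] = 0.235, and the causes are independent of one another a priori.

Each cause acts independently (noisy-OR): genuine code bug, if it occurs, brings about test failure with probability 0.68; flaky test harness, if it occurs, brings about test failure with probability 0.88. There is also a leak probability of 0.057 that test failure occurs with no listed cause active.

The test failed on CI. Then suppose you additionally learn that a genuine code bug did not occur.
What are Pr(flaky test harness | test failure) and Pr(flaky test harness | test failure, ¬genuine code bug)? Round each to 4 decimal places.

Under noisy-OR, P(test failure | causes) = 1 − (1−0.057)·∏(1−qᵢ) over the active causes.
For the numerator, keep only flaky test harness=true terms: 0.146510 + 0.067268 = 0.213778
Normalizer over all consistent configurations: 0.057*0.703*0.765 + 0.88684*0.703*0.235 + 0.69824*0.297*0.765 + 0.963789*0.297*0.235 = 0.403076
Posterior = 0.213778 / 0.403076 ≈ 0.5304

With the extra evidence:
Enumerate both values of flaky test harness and weight by the priors:
  P(test failure | ¬genuine code bug) = 0.057*0.765 + 0.88684*0.235
        = 0.043605 + 0.208407 = 0.252012
Configurations with flaky test harness contribute 0.208407, so
  P(flaky test harness | test failure, ¬genuine code bug) = 0.208407 / 0.252012 ≈ 0.8270

Pr(flaky test harness | test failure) ≈ 0.5304; Pr(flaky test harness | test failure, ¬genuine code bug) ≈ 0.8270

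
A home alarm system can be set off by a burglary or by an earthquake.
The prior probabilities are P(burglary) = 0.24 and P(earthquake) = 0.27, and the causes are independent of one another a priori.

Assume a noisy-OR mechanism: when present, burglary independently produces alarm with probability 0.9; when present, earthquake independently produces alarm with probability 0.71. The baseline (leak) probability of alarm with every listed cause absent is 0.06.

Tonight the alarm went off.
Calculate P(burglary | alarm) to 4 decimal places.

Under noisy-OR, P(alarm | causes) = 1 − (1−0.06)·∏(1−qᵢ) over the active causes.
For the numerator, keep only burglary=true terms: 0.158731 + 0.063034 = 0.221765
Denominator P(alarm): 0.06×0.76×0.73 + 0.7274×0.76×0.27 + 0.906×0.24×0.73 + 0.97274×0.24×0.27 = 0.404315
P(burglary | alarm) = 0.221765/0.404315 ≈ 0.5485

P(burglary | alarm) ≈ 0.5485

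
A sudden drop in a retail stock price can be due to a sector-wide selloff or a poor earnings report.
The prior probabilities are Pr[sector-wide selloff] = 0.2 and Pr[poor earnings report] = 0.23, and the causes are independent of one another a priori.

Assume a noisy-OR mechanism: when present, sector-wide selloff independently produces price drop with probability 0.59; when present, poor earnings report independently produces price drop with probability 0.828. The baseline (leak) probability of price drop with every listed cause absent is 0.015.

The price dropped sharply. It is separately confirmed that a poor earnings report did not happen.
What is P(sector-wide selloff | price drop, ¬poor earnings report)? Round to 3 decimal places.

P(sector-wide selloff | price drop, ¬poor earnings report) ≈ 0.909

Under noisy-OR, P(price drop | causes) = 1 − (1−0.015)·∏(1−qᵢ) over the active causes.
Enumerate both values of sector-wide selloff and weight by the priors:
  P(price drop | ¬poor earnings report) = 0.015·0.8 + 0.59615·0.2
        = 0.012000 + 0.119230 = 0.131230
The terms with sector-wide selloff present sum to 0.119230, so
  P(sector-wide selloff | price drop, ¬poor earnings report) = 0.119230 / 0.131230 ≈ 0.909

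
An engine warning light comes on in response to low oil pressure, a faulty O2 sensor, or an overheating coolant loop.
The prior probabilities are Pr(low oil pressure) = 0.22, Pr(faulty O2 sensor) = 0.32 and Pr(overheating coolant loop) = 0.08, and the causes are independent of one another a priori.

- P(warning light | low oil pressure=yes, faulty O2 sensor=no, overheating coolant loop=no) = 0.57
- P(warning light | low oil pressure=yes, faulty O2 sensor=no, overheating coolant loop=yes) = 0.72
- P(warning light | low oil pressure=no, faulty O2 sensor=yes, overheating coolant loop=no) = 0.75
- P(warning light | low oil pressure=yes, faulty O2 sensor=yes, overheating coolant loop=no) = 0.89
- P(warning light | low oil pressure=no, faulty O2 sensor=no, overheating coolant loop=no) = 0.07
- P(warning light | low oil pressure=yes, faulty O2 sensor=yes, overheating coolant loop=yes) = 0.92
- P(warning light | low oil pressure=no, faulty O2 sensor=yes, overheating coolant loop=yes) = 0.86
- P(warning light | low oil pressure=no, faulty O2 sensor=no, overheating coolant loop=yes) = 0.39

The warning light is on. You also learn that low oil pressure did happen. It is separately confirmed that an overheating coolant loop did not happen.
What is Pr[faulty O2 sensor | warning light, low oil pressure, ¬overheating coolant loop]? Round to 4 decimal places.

Pr[faulty O2 sensor | warning light, low oil pressure, ¬overheating coolant loop] ≈ 0.4236

For the numerator, keep only faulty O2 sensor=true terms: 0.89×0.32 = 0.284800
Normalizer over all consistent configurations: 0.57×0.68 + 0.89×0.32 = 0.672400
Posterior = 0.284800 / 0.672400 ≈ 0.4236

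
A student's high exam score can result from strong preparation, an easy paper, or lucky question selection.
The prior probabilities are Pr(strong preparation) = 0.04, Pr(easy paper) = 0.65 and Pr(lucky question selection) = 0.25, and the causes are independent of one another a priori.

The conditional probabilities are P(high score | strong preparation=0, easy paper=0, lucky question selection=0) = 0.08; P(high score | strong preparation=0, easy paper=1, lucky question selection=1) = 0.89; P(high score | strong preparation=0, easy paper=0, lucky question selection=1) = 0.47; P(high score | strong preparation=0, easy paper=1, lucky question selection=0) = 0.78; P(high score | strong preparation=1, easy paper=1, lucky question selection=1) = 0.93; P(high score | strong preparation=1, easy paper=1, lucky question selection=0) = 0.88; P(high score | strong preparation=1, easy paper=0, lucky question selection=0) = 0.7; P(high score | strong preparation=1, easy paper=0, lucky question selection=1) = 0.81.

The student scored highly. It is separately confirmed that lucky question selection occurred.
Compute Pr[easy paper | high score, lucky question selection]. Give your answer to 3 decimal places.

Pr[easy paper | high score, lucky question selection] ≈ 0.774

P(high score | lucky question selection) = 0.47·0.96·0.35 + 0.89·0.96·0.65 + 0.81·0.04·0.35 + 0.93·0.04·0.65 = 0.157920 + 0.555360 + 0.011340 + 0.024180 = 0.748800
The easy paper-present share is 0.555360 + 0.024180 = 0.579540.
Hence the posterior is 0.579540/0.748800 ≈ 0.774.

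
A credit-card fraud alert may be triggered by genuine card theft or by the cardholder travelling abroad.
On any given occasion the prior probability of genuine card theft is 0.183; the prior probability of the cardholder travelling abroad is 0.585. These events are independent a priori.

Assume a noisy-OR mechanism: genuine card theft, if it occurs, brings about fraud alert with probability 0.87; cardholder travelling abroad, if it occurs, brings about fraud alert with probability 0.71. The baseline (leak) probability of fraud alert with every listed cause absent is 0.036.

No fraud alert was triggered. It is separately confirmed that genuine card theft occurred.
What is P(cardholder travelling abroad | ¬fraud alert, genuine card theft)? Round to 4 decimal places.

P(cardholder travelling abroad | ¬fraud alert, genuine card theft) ≈ 0.2902

Under noisy-OR, P(fraud alert | causes) = 1 − (1−0.036)·∏(1−qᵢ) over the active causes.
P(¬fraud alert | genuine card theft) = 0.12532·0.415 + 0.036343·0.585 = 0.052008 + 0.021261 = 0.073269
The cardholder travelling abroad-present share is 0.036343·0.585 = 0.021261.
P(cardholder travelling abroad | ¬fraud alert, genuine card theft) = 0.021261 / 0.073269 ≈ 0.2902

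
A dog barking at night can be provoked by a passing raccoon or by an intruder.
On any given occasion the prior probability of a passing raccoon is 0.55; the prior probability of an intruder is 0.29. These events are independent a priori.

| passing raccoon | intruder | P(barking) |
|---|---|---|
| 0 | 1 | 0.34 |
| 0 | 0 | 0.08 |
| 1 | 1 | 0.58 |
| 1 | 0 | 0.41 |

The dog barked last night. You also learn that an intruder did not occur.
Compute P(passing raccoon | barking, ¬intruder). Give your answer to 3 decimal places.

P(barking | ¬intruder) = 0.08·0.45 + 0.41·0.55 = 0.036000 + 0.225500 = 0.261500
Of this, 0.225500 comes from 0.41·0.55 (the passing raccoon=true cases).
P(passing raccoon | barking, ¬intruder) = 0.225500 / 0.261500 ≈ 0.862

P(passing raccoon | barking, ¬intruder) ≈ 0.862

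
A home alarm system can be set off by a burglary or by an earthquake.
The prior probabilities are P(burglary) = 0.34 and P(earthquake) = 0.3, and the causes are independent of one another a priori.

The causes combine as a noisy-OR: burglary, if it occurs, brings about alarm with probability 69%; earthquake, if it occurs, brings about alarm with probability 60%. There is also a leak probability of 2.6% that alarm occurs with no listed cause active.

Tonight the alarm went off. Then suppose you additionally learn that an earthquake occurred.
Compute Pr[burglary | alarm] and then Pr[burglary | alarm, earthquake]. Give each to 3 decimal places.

Under noisy-OR, P(alarm | causes) = 1 − (1−0.026)·∏(1−qᵢ) over the active causes.
Numerator (weight on configurations with burglary): 0.166138 + 0.089681 = 0.255819
The normalizing constant is 0.026×0.66×0.7 + 0.6104×0.66×0.3 + 0.69806×0.34×0.7 + 0.879224×0.34×0.3 = 0.388690
Posterior = 0.255819 / 0.388690 ≈ 0.658

Now condition on the additional information:
Enumerate both values of burglary and weight by the priors:
  P(alarm | earthquake) = 0.6104×0.66 + 0.879224×0.34
        = 0.402864 + 0.298936 = 0.701800
Keeping only the burglary-present terms gives 0.298936, so
  P(burglary | alarm, earthquake) = 0.298936 / 0.701800 ≈ 0.426
The drop from 0.658 to 0.426 is the explaining-away (discounting) effect.

Pr[burglary | alarm] ≈ 0.658; Pr[burglary | alarm, earthquake] ≈ 0.426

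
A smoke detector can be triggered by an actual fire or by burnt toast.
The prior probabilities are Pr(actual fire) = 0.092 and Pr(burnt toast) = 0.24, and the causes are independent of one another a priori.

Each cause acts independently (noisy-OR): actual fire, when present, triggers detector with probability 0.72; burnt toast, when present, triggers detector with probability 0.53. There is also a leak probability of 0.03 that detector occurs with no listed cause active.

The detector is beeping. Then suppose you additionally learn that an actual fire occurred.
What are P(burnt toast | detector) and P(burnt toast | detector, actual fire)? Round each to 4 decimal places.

Under noisy-OR, P(detector | causes) = 1 − (1−0.03)·∏(1−qᵢ) over the active causes.
P(detector) = 0.03*0.908*0.76 + 0.5441*0.908*0.24 + 0.7284*0.092*0.76 + 0.872348*0.092*0.24 = 0.020702 + 0.118570 + 0.050930 + 0.019261 = 0.209463
Restricting to configurations with burnt toast present: 0.118570 + 0.019261 = 0.137831.
So P(burnt toast | detector) = 0.137831/0.209463 ≈ 0.6580.

Now condition on the additional information:
P(detector | actual fire) = 0.7284*0.76 + 0.872348*0.24 = 0.553584 + 0.209364 = 0.762948
The burnt toast-present share is 0.872348*0.24 = 0.209364.
Hence the posterior is 0.209364/0.762948 ≈ 0.2744.

P(burnt toast | detector) ≈ 0.6580; P(burnt toast | detector, actual fire) ≈ 0.2744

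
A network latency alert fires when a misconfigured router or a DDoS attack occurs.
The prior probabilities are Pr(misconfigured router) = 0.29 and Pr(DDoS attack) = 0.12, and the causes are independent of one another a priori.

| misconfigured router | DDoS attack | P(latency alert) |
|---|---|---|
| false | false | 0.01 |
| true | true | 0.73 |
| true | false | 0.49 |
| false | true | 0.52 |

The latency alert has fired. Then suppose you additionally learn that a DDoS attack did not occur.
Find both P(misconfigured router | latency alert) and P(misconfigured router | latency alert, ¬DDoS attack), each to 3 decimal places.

For the numerator, keep only misconfigured router=true terms: 0.125048 + 0.025404 = 0.150452
Denominator P(latency alert): 0.01*0.71*0.88 + 0.52*0.71*0.12 + 0.49*0.29*0.88 + 0.73*0.29*0.12 = 0.201004
P(misconfigured router | latency alert) = 0.150452/0.201004 ≈ 0.749

With the extra evidence:
Enumerate both values of misconfigured router and weight by the priors:
  P(latency alert | ¬DDoS attack) = 0.01×0.71 + 0.49×0.29
        = 0.007100 + 0.142100 = 0.149200
The terms with misconfigured router present sum to 0.142100, so
  P(misconfigured router | latency alert, ¬DDoS attack) = 0.142100 / 0.149200 ≈ 0.952
With DDoS attack excluded, misconfigured router must carry more of the explanatory weight for the latency alert.

P(misconfigured router | latency alert) ≈ 0.749; P(misconfigured router | latency alert, ¬DDoS attack) ≈ 0.952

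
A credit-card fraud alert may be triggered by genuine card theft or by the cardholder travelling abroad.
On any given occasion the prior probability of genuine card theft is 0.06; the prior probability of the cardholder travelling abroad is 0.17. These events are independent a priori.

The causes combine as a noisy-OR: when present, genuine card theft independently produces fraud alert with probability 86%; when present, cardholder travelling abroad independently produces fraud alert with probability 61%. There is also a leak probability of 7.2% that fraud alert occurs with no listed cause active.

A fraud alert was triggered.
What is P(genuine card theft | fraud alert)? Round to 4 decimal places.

P(genuine card theft | fraud alert) ≈ 0.2511

Under noisy-OR, P(fraud alert | causes) = 1 − (1−0.072)·∏(1−qᵢ) over the active causes.
By total probability over the 4 (genuine card theft, cardholder travelling abroad) configurations:
  P(fraud alert) = 0.072·0.94·0.83 + 0.63808·0.94·0.17 + 0.87008·0.06·0.83 + 0.949331·0.06·0.17
        = 0.056174 + 0.101965 + 0.043330 + 0.009683 = 0.211152
The terms with genuine card theft present sum to 0.053013, so
  P(genuine card theft | fraud alert) = 0.053013 / 0.211152 ≈ 0.2511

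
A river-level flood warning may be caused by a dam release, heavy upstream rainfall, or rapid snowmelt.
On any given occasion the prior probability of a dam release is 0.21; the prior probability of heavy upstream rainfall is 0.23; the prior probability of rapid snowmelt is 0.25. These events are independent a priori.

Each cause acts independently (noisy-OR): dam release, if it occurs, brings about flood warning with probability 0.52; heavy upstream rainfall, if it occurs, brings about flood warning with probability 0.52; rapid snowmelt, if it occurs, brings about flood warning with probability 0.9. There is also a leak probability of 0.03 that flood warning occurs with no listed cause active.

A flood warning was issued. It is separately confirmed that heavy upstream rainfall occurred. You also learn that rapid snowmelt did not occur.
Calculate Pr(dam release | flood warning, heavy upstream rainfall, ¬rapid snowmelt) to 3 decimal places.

Under noisy-OR, P(flood warning | causes) = 1 − (1−0.03)·∏(1−qᵢ) over the active causes.
For the numerator, keep only dam release=true terms: 0.776512×0.21 = 0.163068
Denominator P(flood warning | heavy upstream rainfall, ¬rapid snowmelt): 0.5344×0.79 + 0.776512×0.21 = 0.585244
P(dam release | flood warning, heavy upstream rainfall, ¬rapid snowmelt) = 0.163068/0.585244 ≈ 0.279

Pr(dam release | flood warning, heavy upstream rainfall, ¬rapid snowmelt) ≈ 0.279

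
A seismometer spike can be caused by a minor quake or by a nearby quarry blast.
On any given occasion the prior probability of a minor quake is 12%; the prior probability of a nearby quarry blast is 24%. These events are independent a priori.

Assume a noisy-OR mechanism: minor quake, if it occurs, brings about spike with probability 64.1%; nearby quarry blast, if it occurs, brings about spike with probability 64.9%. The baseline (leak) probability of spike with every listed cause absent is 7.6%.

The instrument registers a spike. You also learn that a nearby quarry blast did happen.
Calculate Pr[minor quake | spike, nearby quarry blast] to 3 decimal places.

Under noisy-OR, P(spike | causes) = 1 − (1−0.076)·∏(1−qᵢ) over the active causes.
By total probability over both values of minor quake:
  P(spike | nearby quarry blast) = 0.675676*0.88 + 0.883568*0.12
        = 0.594595 + 0.106028 = 0.700623
Configurations with minor quake contribute 0.106028, so
  P(minor quake | spike, nearby quarry blast) = 0.106028 / 0.700623 ≈ 0.151

Pr[minor quake | spike, nearby quarry blast] ≈ 0.151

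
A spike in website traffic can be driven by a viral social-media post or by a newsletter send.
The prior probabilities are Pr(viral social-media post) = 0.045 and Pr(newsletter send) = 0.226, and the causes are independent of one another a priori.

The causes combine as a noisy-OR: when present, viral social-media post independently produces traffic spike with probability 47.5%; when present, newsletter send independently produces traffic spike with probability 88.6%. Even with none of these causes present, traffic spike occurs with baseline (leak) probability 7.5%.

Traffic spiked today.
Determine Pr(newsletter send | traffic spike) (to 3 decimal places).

Pr(newsletter send | traffic spike) ≈ 0.734

Under noisy-OR, P(traffic spike | causes) = 1 − (1−0.075)·∏(1−qᵢ) over the active causes.
P(traffic spike) = 0.075×0.955×0.774 + 0.89455×0.955×0.226 + 0.514375×0.045×0.774 + 0.944639×0.045×0.226 = 0.055438 + 0.193071 + 0.017916 + 0.009607 = 0.276032
Restricting to configurations with newsletter send present: 0.193071 + 0.009607 = 0.202678.
P(newsletter send | traffic spike) = 0.202678 / 0.276032 ≈ 0.734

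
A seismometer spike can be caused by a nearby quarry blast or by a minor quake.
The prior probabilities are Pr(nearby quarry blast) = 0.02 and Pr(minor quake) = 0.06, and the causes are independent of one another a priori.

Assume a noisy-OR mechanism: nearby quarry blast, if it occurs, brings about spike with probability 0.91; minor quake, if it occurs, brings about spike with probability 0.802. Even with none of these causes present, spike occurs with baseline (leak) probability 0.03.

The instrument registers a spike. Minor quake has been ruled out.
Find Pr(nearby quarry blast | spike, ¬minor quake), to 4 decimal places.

Under noisy-OR, P(spike | causes) = 1 − (1−0.03)·∏(1−qᵢ) over the active causes.
Numerator (weight on configurations with nearby quarry blast): 0.9127*0.02 = 0.018254
Normalizer over all consistent configurations: 0.03*0.98 + 0.9127*0.02 = 0.047654
P(nearby quarry blast | spike, ¬minor quake) = 0.018254/0.047654 ≈ 0.3831

Pr(nearby quarry blast | spike, ¬minor quake) ≈ 0.3831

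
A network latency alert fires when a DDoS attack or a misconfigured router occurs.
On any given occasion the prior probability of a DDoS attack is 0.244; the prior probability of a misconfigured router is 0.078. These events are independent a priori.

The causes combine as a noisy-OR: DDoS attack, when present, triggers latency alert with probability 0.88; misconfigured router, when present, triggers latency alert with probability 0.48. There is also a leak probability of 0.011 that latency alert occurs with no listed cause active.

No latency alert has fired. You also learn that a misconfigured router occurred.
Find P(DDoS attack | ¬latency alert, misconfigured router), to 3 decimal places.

P(DDoS attack | ¬latency alert, misconfigured router) ≈ 0.037

Under noisy-OR, P(latency alert | causes) = 1 − (1−0.011)·∏(1−qᵢ) over the active causes.
By total probability over both values of DDoS attack:
  P(¬latency alert | misconfigured router) = 0.51428×0.756 + 0.061714×0.244
        = 0.388796 + 0.015058 = 0.403854
Keeping only the DDoS attack-present terms gives 0.015058, so
  P(DDoS attack | ¬latency alert, misconfigured router) = 0.015058 / 0.403854 ≈ 0.037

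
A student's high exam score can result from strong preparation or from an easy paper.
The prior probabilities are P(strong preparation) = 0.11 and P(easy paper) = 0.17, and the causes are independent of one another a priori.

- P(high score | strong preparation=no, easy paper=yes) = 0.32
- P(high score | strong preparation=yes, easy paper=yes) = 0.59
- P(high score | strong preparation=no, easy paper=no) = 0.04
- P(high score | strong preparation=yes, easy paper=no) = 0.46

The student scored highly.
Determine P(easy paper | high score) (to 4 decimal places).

P(easy paper | high score) ≈ 0.4538

P(high score) = 0.04×0.89×0.83 + 0.32×0.89×0.17 + 0.46×0.11×0.83 + 0.59×0.11×0.17 = 0.029548 + 0.048416 + 0.041998 + 0.011033 = 0.130995
Of this, 0.059449 comes from 0.048416 + 0.011033 (the easy paper=true cases).
So P(easy paper | high score) = 0.059449/0.130995 ≈ 0.4538.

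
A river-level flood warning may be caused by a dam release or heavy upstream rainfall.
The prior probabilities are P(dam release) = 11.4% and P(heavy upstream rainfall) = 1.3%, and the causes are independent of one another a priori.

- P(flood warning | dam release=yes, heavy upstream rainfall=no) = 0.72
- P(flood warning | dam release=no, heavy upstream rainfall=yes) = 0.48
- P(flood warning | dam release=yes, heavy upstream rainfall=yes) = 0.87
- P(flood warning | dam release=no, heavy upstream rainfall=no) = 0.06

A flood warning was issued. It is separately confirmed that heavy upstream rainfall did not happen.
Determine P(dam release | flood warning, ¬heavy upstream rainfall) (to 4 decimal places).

P(dam release | flood warning, ¬heavy upstream rainfall) ≈ 0.6069

P(flood warning | ¬heavy upstream rainfall) = 0.06*0.886 + 0.72*0.114 = 0.053160 + 0.082080 = 0.135240
Restricting to configurations with dam release present: 0.72*0.114 = 0.082080.
P(dam release | flood warning, ¬heavy upstream rainfall) = 0.082080 / 0.135240 ≈ 0.6069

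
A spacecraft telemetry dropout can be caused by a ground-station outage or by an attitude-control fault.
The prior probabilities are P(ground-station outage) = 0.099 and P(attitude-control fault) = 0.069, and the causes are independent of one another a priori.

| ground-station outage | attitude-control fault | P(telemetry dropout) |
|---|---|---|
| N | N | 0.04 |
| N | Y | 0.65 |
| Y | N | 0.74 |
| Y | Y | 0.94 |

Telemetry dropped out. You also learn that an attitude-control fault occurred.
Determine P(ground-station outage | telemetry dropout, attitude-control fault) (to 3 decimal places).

For the numerator, keep only ground-station outage=true terms: 0.94×0.099 = 0.093060
Normalizer over all consistent configurations: 0.65×0.901 + 0.94×0.099 = 0.678710
P(ground-station outage | telemetry dropout, attitude-control fault) = 0.093060/0.678710 ≈ 0.137

P(ground-station outage | telemetry dropout, attitude-control fault) ≈ 0.137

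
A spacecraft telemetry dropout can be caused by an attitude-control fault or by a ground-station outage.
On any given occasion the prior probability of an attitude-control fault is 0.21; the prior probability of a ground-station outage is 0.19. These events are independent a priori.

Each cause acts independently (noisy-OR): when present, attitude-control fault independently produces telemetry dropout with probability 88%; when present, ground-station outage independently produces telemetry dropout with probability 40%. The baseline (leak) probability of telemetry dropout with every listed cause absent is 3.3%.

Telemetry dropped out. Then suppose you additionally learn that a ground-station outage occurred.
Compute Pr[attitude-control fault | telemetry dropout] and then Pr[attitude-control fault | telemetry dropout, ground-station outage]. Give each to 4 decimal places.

Pr[attitude-control fault | telemetry dropout] ≈ 0.6903; Pr[attitude-control fault | telemetry dropout, ground-station outage] ≈ 0.3707

Under noisy-OR, P(telemetry dropout | causes) = 1 − (1−0.033)·∏(1−qᵢ) over the active causes.
By total probability over the 4 (attitude-control fault, ground-station outage) configurations:
  P(telemetry dropout) = 0.033×0.79×0.81 + 0.4198×0.79×0.19 + 0.88396×0.21×0.81 + 0.930376×0.21×0.19
        = 0.021117 + 0.063012 + 0.150362 + 0.037122 = 0.271613
Keeping only the attitude-control fault-present terms gives 0.187484, so
  P(attitude-control fault | telemetry dropout) = 0.187484 / 0.271613 ≈ 0.6903

With the extra evidence:
Sum P(telemetry dropout|·) weighted by the priors over both values of attitude-control fault:
  P(telemetry dropout | ground-station outage) = 0.4198*0.79 + 0.930376*0.21
        = 0.331642 + 0.195379 = 0.527021
Configurations with attitude-control fault contribute 0.195379, so
  P(attitude-control fault | telemetry dropout, ground-station outage) = 0.195379 / 0.527021 ≈ 0.3707
Conditioning on ground-station outage lowers the posterior on attitude-control fault: the classic explaining-away effect in a common-effect structure.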